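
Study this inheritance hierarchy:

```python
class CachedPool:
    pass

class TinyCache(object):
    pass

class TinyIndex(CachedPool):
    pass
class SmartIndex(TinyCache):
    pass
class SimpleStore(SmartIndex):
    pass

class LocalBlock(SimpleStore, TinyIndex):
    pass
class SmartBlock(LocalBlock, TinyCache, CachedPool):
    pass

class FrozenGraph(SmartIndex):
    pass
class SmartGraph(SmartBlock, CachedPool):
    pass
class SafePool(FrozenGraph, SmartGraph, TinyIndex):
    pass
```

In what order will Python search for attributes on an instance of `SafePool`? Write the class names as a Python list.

L[SafePool] = SafePool + merge(L[FrozenGraph], L[SmartGraph], L[TinyIndex], [FrozenGraph SmartGraph TinyIndex])
  take FrozenGraph:  [FrozenGraph SmartIndex TinyCache object] + [SmartGraph SmartBlock LocalBlock SimpleStore SmartIndex TinyCache TinyIndex CachedPool object] + [TinyIndex CachedPool object] + [FrozenGraph SmartGraph TinyIndex]
  take SmartGraph:  [SmartIndex TinyCache object] + [SmartGraph SmartBlock LocalBlock SimpleStore SmartIndex TinyCache TinyIndex CachedPool object] + [TinyIndex CachedPool object] + [SmartGraph TinyIndex]
  take SmartBlock:  [SmartIndex TinyCache object] + [SmartBlock LocalBlock SimpleStore SmartIndex TinyCache TinyIndex CachedPool object] + [TinyIndex CachedPool object] + [TinyIndex]
  take LocalBlock:  [SmartIndex TinyCache object] + [LocalBlock SimpleStore SmartIndex TinyCache TinyIndex CachedPool object] + [TinyIndex CachedPool object] + [TinyIndex]
  take SimpleStore:  [SmartIndex TinyCache object] + [SimpleStore SmartIndex TinyCache TinyIndex CachedPool object] + [TinyIndex CachedPool object] + [TinyIndex]
  take SmartIndex:  [SmartIndex TinyCache object] + [SmartIndex TinyCache TinyIndex CachedPool object] + [TinyIndex CachedPool object] + [TinyIndex]
  take TinyCache:  [TinyCache object] + [TinyCache TinyIndex CachedPool object] + [TinyIndex CachedPool object] + [TinyIndex]
  take TinyIndex:  [object] + [TinyIndex CachedPool object] + [TinyIndex CachedPool object] + [TinyIndex]
  take CachedPool:  [object] + [CachedPool object] + [CachedPool object]
  take object:  [object] + [object] + [object]

[SafePool, FrozenGraph, SmartGraph, SmartBlock, LocalBlock, SimpleStore, SmartIndex, TinyCache, TinyIndex, CachedPool, object]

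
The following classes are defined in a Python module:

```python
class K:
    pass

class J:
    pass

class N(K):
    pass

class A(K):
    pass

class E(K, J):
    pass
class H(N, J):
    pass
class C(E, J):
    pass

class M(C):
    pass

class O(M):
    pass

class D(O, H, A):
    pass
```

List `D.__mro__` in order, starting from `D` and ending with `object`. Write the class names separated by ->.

D -> O -> M -> C -> E -> H -> N -> A -> K -> J -> object

L[D] = D + merge(L[O], L[H], L[A], [O H A])
  take O:  [O M C E K J object] + [H N K J object] + [A K object] + [O H A]
  take M:  [M C E K J object] + [H N K J object] + [A K object] + [H A]
  take C:  [C E K J object] + [H N K J object] + [A K object] + [H A]
  take E:  [E K J object] + [H N K J object] + [A K object] + [H A]
  take H:  [K J object] + [H N K J object] + [A K object] + [H A]
  take N:  [K J object] + [N K J object] + [A K object] + [A]
  take A:  [K J object] + [K J object] + [A K object] + [A]
  take K:  [K J object] + [K J object] + [K object]
  take J:  [J object] + [J object] + [object]
  take object:  [object] + [object] + [object]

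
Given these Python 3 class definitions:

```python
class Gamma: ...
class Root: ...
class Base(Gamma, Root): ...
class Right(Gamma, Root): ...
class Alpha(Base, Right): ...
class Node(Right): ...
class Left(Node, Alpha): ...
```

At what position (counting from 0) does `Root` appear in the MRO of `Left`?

L[Left] = Left + merge(L[Node], L[Alpha], [Node Alpha])
  take Node:  [Node Right Gamma Root object] + [Alpha Base Right Gamma Root object] + [Node Alpha]
  take Alpha:  [Right Gamma Root object] + [Alpha Base Right Gamma Root object] + [Alpha]
  take Base:  [Right Gamma Root object] + [Base Right Gamma Root object]
  take Right:  [Right Gamma Root object] + [Right Gamma Root object]
  take Gamma:  [Gamma Root object] + [Gamma Root object]
  take Root:  [Root object] + [Root object]
  take object:  [object] + [object]
MRO: Left Node Alpha Base Right Gamma Root object
Root sits at index 6.

6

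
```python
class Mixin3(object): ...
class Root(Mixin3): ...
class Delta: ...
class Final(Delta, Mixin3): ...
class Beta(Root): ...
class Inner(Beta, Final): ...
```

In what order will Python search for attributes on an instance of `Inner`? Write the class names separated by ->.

Inner -> Beta -> Root -> Final -> Delta -> Mixin3 -> object

L[Inner] = Inner + merge(L[Beta], L[Final], [Beta Final])
  take Beta:  [Beta Root Mixin3 object] + [Final Delta Mixin3 object] + [Beta Final]
  take Root:  [Root Mixin3 object] + [Final Delta Mixin3 object] + [Final]
  take Final:  [Mixin3 object] + [Final Delta Mixin3 object] + [Final]
  take Delta:  [Mixin3 object] + [Delta Mixin3 object]
  take Mixin3:  [Mixin3 object] + [Mixin3 object]
  take object:  [object] + [object]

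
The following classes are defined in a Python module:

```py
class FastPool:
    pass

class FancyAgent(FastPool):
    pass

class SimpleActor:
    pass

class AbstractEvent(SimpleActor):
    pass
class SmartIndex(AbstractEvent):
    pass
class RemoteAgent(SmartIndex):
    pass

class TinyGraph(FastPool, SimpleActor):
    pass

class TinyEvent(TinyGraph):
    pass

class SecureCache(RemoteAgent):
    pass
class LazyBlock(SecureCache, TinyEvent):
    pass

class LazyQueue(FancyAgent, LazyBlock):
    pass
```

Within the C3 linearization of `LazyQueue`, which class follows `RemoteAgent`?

L[LazyQueue] = LazyQueue + merge(L[FancyAgent], L[LazyBlock], [FancyAgent LazyBlock])
  take FancyAgent:  [FancyAgent FastPool object] + [LazyBlock SecureCache RemoteAgent SmartIndex AbstractEvent TinyEvent TinyGraph FastPool SimpleActor object] + [FancyAgent LazyBlock]
  take LazyBlock:  [FastPool object] + [LazyBlock SecureCache RemoteAgent SmartIndex AbstractEvent TinyEvent TinyGraph FastPool SimpleActor object] + [LazyBlock]
  take SecureCache:  [FastPool object] + [SecureCache RemoteAgent SmartIndex AbstractEvent TinyEvent TinyGraph FastPool SimpleActor object]
  take RemoteAgent:  [FastPool object] + [RemoteAgent SmartIndex AbstractEvent TinyEvent TinyGraph FastPool SimpleActor object]
  take SmartIndex:  [FastPool object] + [SmartIndex AbstractEvent TinyEvent TinyGraph FastPool SimpleActor object]
  take AbstractEvent:  [FastPool object] + [AbstractEvent TinyEvent TinyGraph FastPool SimpleActor object]
  take TinyEvent:  [FastPool object] + [TinyEvent TinyGraph FastPool SimpleActor object]
  take TinyGraph:  [FastPool object] + [TinyGraph FastPool SimpleActor object]
  take FastPool:  [FastPool object] + [FastPool SimpleActor object]
  take SimpleActor:  [object] + [SimpleActor object]
  take object:  [object] + [object]
MRO: LazyQueue FancyAgent LazyBlock SecureCache RemoteAgent SmartIndex AbstractEvent TinyEvent TinyGraph FastPool SimpleActor object
RemoteAgent is at position 4; next is SmartIndex.

SmartIndex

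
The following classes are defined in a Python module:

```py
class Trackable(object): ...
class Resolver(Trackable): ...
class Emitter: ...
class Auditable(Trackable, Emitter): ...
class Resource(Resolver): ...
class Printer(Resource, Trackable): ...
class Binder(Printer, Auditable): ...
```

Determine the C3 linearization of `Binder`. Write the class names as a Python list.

L[Binder] = Binder + merge(L[Printer], L[Auditable], [Printer Auditable])
  take Printer:  [Printer Resource Resolver Trackable object] + [Auditable Trackable Emitter object] + [Printer Auditable]
  take Resource:  [Resource Resolver Trackable object] + [Auditable Trackable Emitter object] + [Auditable]
  take Resolver:  [Resolver Trackable object] + [Auditable Trackable Emitter object] + [Auditable]
  take Auditable:  [Trackable object] + [Auditable Trackable Emitter object] + [Auditable]
  take Trackable:  [Trackable object] + [Trackable Emitter object]
  take Emitter:  [object] + [Emitter object]
  take object:  [object] + [object]

[Binder, Printer, Resource, Resolver, Auditable, Trackable, Emitter, object]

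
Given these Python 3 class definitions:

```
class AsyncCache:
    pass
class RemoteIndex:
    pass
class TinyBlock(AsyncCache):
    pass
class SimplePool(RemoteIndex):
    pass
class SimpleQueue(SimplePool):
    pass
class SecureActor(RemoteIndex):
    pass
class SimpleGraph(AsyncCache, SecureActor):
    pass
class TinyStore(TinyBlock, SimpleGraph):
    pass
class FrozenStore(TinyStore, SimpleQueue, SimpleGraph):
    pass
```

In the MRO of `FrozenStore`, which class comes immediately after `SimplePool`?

RemoteIndex

L[FrozenStore] = FrozenStore + merge(L[TinyStore], L[SimpleQueue], L[SimpleGraph], [TinyStore SimpleQueue SimpleGraph])
  take TinyStore:  [TinyStore TinyBlock SimpleGraph AsyncCache SecureActor RemoteIndex object] + [SimpleQueue SimplePool RemoteIndex object] + [SimpleGraph AsyncCache SecureActor RemoteIndex object] + [TinyStore SimpleQueue SimpleGraph]
  take TinyBlock:  [TinyBlock SimpleGraph AsyncCache SecureActor RemoteIndex object] + [SimpleQueue SimplePool RemoteIndex object] + [SimpleGraph AsyncCache SecureActor RemoteIndex object] + [SimpleQueue SimpleGraph]
  take SimpleQueue:  [SimpleGraph AsyncCache SecureActor RemoteIndex object] + [SimpleQueue SimplePool RemoteIndex object] + [SimpleGraph AsyncCache SecureActor RemoteIndex object] + [SimpleQueue SimpleGraph]
  take SimpleGraph:  [SimpleGraph AsyncCache SecureActor RemoteIndex object] + [SimplePool RemoteIndex object] + [SimpleGraph AsyncCache SecureActor RemoteIndex object] + [SimpleGraph]
  take AsyncCache:  [AsyncCache SecureActor RemoteIndex object] + [SimplePool RemoteIndex object] + [AsyncCache SecureActor RemoteIndex object]
  take SecureActor:  [SecureActor RemoteIndex object] + [SimplePool RemoteIndex object] + [SecureActor RemoteIndex object]
  take SimplePool:  [RemoteIndex object] + [SimplePool RemoteIndex object] + [RemoteIndex object]
  take RemoteIndex:  [RemoteIndex object] + [RemoteIndex object] + [RemoteIndex object]
  take object:  [object] + [object] + [object]
MRO: FrozenStore TinyStore TinyBlock SimpleQueue SimpleGraph AsyncCache SecureActor SimplePool RemoteIndex object
SimplePool is at position 7; next is RemoteIndex.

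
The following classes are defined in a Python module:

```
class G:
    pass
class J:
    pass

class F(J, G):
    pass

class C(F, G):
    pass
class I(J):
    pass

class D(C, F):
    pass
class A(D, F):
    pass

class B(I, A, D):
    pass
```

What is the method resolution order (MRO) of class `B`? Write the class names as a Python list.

L[B] = B + merge(L[I], L[A], L[D], [I A D])
  take I:  [I J object] + [A D C F J G object] + [D C F J G object] + [I A D]
  take A:  [J object] + [A D C F J G object] + [D C F J G object] + [A D]
  take D:  [J object] + [D C F J G object] + [D C F J G object] + [D]
  take C:  [J object] + [C F J G object] + [C F J G object]
  take F:  [J object] + [F J G object] + [F J G object]
  take J:  [J object] + [J G object] + [J G object]
  take G:  [object] + [G object] + [G object]
  take object:  [object] + [object] + [object]

[B, I, A, D, C, F, J, G, object]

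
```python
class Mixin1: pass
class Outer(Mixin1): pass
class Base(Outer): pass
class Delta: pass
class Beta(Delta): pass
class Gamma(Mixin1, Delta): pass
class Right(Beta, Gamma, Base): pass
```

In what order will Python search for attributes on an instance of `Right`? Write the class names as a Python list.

[Right, Beta, Gamma, Base, Outer, Mixin1, Delta, object]

L[Right] = Right + merge(L[Beta], L[Gamma], L[Base], [Beta Gamma Base])
  take Beta:  [Beta Delta object] + [Gamma Mixin1 Delta object] + [Base Outer Mixin1 object] + [Beta Gamma Base]
  take Gamma:  [Delta object] + [Gamma Mixin1 Delta object] + [Base Outer Mixin1 object] + [Gamma Base]
  take Base:  [Delta object] + [Mixin1 Delta object] + [Base Outer Mixin1 object] + [Base]
  take Outer:  [Delta object] + [Mixin1 Delta object] + [Outer Mixin1 object]
  take Mixin1:  [Delta object] + [Mixin1 Delta object] + [Mixin1 object]
  take Delta:  [Delta object] + [Delta object] + [object]
  take object:  [object] + [object] + [object]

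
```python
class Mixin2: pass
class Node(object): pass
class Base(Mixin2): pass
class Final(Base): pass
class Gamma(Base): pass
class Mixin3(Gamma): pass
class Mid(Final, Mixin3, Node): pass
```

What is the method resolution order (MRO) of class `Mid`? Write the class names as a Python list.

L[Mid] = Mid + merge(L[Final], L[Mixin3], L[Node], [Final Mixin3 Node])
  take Final:  [Final Base Mixin2 object] + [Mixin3 Gamma Base Mixin2 object] + [Node object] + [Final Mixin3 Node]
  take Mixin3:  [Base Mixin2 object] + [Mixin3 Gamma Base Mixin2 object] + [Node object] + [Mixin3 Node]
  take Gamma:  [Base Mixin2 object] + [Gamma Base Mixin2 object] + [Node object] + [Node]
  take Base:  [Base Mixin2 object] + [Base Mixin2 object] + [Node object] + [Node]
  take Mixin2:  [Mixin2 object] + [Mixin2 object] + [Node object] + [Node]
  take Node:  [object] + [object] + [Node object] + [Node]
  take object:  [object] + [object] + [object]

[Mid, Final, Mixin3, Gamma, Base, Mixin2, Node, object]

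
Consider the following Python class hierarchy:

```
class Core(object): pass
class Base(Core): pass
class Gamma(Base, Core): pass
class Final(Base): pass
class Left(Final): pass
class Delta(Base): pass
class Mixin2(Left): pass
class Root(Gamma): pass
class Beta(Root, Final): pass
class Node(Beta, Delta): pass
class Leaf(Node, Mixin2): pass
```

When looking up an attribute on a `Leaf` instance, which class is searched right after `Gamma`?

Mixin2

L[Leaf] = Leaf + merge(L[Node], L[Mixin2], [Node Mixin2])
  take Node:  [Node Beta Root Gamma Final Delta Base Core object] + [Mixin2 Left Final Base Core object] + [Node Mixin2]
  take Beta:  [Beta Root Gamma Final Delta Base Core object] + [Mixin2 Left Final Base Core object] + [Mixin2]
  take Root:  [Root Gamma Final Delta Base Core object] + [Mixin2 Left Final Base Core object] + [Mixin2]
  take Gamma:  [Gamma Final Delta Base Core object] + [Mixin2 Left Final Base Core object] + [Mixin2]
  take Mixin2:  [Final Delta Base Core object] + [Mixin2 Left Final Base Core object] + [Mixin2]
  take Left:  [Final Delta Base Core object] + [Left Final Base Core object]
  take Final:  [Final Delta Base Core object] + [Final Base Core object]
  take Delta:  [Delta Base Core object] + [Base Core object]
  take Base:  [Base Core object] + [Base Core object]
  take Core:  [Core object] + [Core object]
  take object:  [object] + [object]
MRO: Leaf Node Beta Root Gamma Mixin2 Left Final Delta Base Core object
Gamma is at position 4; next is Mixin2.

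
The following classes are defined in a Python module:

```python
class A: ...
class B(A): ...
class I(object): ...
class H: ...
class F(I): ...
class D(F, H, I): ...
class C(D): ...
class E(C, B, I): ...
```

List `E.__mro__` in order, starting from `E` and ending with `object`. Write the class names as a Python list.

L[E] = E + merge(L[C], L[B], L[I], [C B I])
  take C:  [C D F H I object] + [B A object] + [I object] + [C B I]
  take D:  [D F H I object] + [B A object] + [I object] + [B I]
  take F:  [F H I object] + [B A object] + [I object] + [B I]
  take H:  [H I object] + [B A object] + [I object] + [B I]
  take B:  [I object] + [B A object] + [I object] + [B I]
  take I:  [I object] + [A object] + [I object] + [I]
  take A:  [object] + [A object] + [object]
  take object:  [object] + [object] + [object]

[E, C, D, F, H, B, I, A, object]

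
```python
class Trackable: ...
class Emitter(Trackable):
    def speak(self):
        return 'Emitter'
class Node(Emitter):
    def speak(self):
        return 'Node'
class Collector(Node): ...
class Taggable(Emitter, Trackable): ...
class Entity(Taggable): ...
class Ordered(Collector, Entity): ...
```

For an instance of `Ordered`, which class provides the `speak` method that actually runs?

Node

L[Ordered] = Ordered + merge(L[Collector], L[Entity], [Collector Entity])
  take Collector:  [Collector Node Emitter Trackable object] + [Entity Taggable Emitter Trackable object] + [Collector Entity]
  take Node:  [Node Emitter Trackable object] + [Entity Taggable Emitter Trackable object] + [Entity]
  take Entity:  [Emitter Trackable object] + [Entity Taggable Emitter Trackable object] + [Entity]
  take Taggable:  [Emitter Trackable object] + [Taggable Emitter Trackable object]
  take Emitter:  [Emitter Trackable object] + [Emitter Trackable object]
  take Trackable:  [Trackable object] + [Trackable object]
  take object:  [object] + [object]
MRO: Ordered Collector Node Entity Taggable Emitter Trackable object
speak is defined in: Emitter, Node. First along the MRO is Node.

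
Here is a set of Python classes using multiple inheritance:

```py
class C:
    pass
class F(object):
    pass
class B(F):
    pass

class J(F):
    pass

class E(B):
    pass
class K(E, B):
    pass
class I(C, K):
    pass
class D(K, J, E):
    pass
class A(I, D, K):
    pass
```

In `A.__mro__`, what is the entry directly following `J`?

E

L[A] = A + merge(L[I], L[D], L[K], [I D K])
  take I:  [I C K E B F object] + [D K J E B F object] + [K E B F object] + [I D K]
  take C:  [C K E B F object] + [D K J E B F object] + [K E B F object] + [D K]
  take D:  [K E B F object] + [D K J E B F object] + [K E B F object] + [D K]
  take K:  [K E B F object] + [K J E B F object] + [K E B F object] + [K]
  take J:  [E B F object] + [J E B F object] + [E B F object]
  take E:  [E B F object] + [E B F object] + [E B F object]
  take B:  [B F object] + [B F object] + [B F object]
  take F:  [F object] + [F object] + [F object]
  take object:  [object] + [object] + [object]
MRO: A I C D K J E B F object
J is at position 5; next is E.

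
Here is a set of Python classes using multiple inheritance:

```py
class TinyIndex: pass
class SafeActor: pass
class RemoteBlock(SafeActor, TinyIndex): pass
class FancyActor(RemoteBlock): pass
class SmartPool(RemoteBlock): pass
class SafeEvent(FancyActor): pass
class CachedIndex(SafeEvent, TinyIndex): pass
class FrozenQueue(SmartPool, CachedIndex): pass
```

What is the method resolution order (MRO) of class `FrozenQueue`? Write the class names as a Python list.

L[FrozenQueue] = FrozenQueue + merge(L[SmartPool], L[CachedIndex], [SmartPool CachedIndex])
  take SmartPool:  [SmartPool RemoteBlock SafeActor TinyIndex object] + [CachedIndex SafeEvent FancyActor RemoteBlock SafeActor TinyIndex object] + [SmartPool CachedIndex]
  take CachedIndex:  [RemoteBlock SafeActor TinyIndex object] + [CachedIndex SafeEvent FancyActor RemoteBlock SafeActor TinyIndex object] + [CachedIndex]
  take SafeEvent:  [RemoteBlock SafeActor TinyIndex object] + [SafeEvent FancyActor RemoteBlock SafeActor TinyIndex object]
  take FancyActor:  [RemoteBlock SafeActor TinyIndex object] + [FancyActor RemoteBlock SafeActor TinyIndex object]
  take RemoteBlock:  [RemoteBlock SafeActor TinyIndex object] + [RemoteBlock SafeActor TinyIndex object]
  take SafeActor:  [SafeActor TinyIndex object] + [SafeActor TinyIndex object]
  take TinyIndex:  [TinyIndex object] + [TinyIndex object]
  take object:  [object] + [object]

[FrozenQueue, SmartPool, CachedIndex, SafeEvent, FancyActor, RemoteBlock, SafeActor, TinyIndex, object]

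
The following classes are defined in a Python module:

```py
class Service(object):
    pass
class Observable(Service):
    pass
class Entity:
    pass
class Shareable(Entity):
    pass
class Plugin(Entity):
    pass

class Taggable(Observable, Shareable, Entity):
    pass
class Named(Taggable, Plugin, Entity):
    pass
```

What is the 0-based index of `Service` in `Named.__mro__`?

L[Named] = Named + merge(L[Taggable], L[Plugin], L[Entity], [Taggable Plugin Entity])
  take Taggable:  [Taggable Observable Service Shareable Entity object] + [Plugin Entity object] + [Entity object] + [Taggable Plugin Entity]
  take Observable:  [Observable Service Shareable Entity object] + [Plugin Entity object] + [Entity object] + [Plugin Entity]
  take Service:  [Service Shareable Entity object] + [Plugin Entity object] + [Entity object] + [Plugin Entity]
  take Shareable:  [Shareable Entity object] + [Plugin Entity object] + [Entity object] + [Plugin Entity]
  take Plugin:  [Entity object] + [Plugin Entity object] + [Entity object] + [Plugin Entity]
  take Entity:  [Entity object] + [Entity object] + [Entity object] + [Entity]
  take object:  [object] + [object] + [object]
MRO: Named Taggable Observable Service Shareable Plugin Entity object
Service sits at index 3.

3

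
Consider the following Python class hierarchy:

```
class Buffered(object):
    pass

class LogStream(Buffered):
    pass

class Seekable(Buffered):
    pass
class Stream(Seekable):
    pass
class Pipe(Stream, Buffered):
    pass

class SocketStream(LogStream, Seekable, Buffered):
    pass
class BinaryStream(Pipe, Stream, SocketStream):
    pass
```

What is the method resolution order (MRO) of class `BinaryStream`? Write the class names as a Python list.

[BinaryStream, Pipe, Stream, SocketStream, LogStream, Seekable, Buffered, object]

L[BinaryStream] = BinaryStream + merge(L[Pipe], L[Stream], L[SocketStream], [Pipe Stream SocketStream])
  take Pipe:  [Pipe Stream Seekable Buffered object] + [Stream Seekable Buffered object] + [SocketStream LogStream Seekable Buffered object] + [Pipe Stream SocketStream]
  take Stream:  [Stream Seekable Buffered object] + [Stream Seekable Buffered object] + [SocketStream LogStream Seekable Buffered object] + [Stream SocketStream]
  take SocketStream:  [Seekable Buffered object] + [Seekable Buffered object] + [SocketStream LogStream Seekable Buffered object] + [SocketStream]
  take LogStream:  [Seekable Buffered object] + [Seekable Buffered object] + [LogStream Seekable Buffered object]
  take Seekable:  [Seekable Buffered object] + [Seekable Buffered object] + [Seekable Buffered object]
  take Buffered:  [Buffered object] + [Buffered object] + [Buffered object]
  take object:  [object] + [object] + [object]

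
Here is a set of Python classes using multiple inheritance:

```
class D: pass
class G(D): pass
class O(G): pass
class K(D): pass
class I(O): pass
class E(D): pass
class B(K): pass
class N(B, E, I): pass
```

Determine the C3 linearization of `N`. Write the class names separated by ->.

N -> B -> K -> E -> I -> O -> G -> D -> object

L[N] = N + merge(L[B], L[E], L[I], [B E I])
  take B:  [B K D object] + [E D object] + [I O G D object] + [B E I]
  take K:  [K D object] + [E D object] + [I O G D object] + [E I]
  take E:  [D object] + [E D object] + [I O G D object] + [E I]
  take I:  [D object] + [D object] + [I O G D object] + [I]
  take O:  [D object] + [D object] + [O G D object]
  take G:  [D object] + [D object] + [G D object]
  take D:  [D object] + [D object] + [D object]
  take object:  [object] + [object] + [object]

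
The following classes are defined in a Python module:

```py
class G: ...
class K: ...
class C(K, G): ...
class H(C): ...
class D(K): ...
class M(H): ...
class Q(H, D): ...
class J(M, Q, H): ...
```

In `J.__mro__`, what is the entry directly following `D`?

L[J] = J + merge(L[M], L[Q], L[H], [M Q H])
  take M:  [M H C K G object] + [Q H C D K G object] + [H C K G object] + [M Q H]
  take Q:  [H C K G object] + [Q H C D K G object] + [H C K G object] + [Q H]
  take H:  [H C K G object] + [H C D K G object] + [H C K G object] + [H]
  take C:  [C K G object] + [C D K G object] + [C K G object]
  take D:  [K G object] + [D K G object] + [K G object]
  take K:  [K G object] + [K G object] + [K G object]
  take G:  [G object] + [G object] + [G object]
  take object:  [object] + [object] + [object]
MRO: J M Q H C D K G object
D is at position 5; next is K.

K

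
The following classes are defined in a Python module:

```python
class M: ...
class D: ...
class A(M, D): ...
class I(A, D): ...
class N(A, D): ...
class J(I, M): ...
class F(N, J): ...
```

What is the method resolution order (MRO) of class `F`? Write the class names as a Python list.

[F, N, J, I, A, M, D, object]

L[F] = F + merge(L[N], L[J], [N J])
  take N:  [N A M D object] + [J I A M D object] + [N J]
  take J:  [A M D object] + [J I A M D object] + [J]
  take I:  [A M D object] + [I A M D object]
  take A:  [A M D object] + [A M D object]
  take M:  [M D object] + [M D object]
  take D:  [D object] + [D object]
  take object:  [object] + [object]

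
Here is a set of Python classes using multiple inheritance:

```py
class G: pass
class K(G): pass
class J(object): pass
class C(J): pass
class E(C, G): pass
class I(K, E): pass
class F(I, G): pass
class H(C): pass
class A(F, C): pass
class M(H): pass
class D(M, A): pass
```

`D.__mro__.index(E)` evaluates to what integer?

7

L[D] = D + merge(L[M], L[A], [M A])
  take M:  [M H C J object] + [A F I K E C J G object] + [M A]
  take H:  [H C J object] + [A F I K E C J G object] + [A]
  take A:  [C J object] + [A F I K E C J G object] + [A]
  take F:  [C J object] + [F I K E C J G object]
  take I:  [C J object] + [I K E C J G object]
  take K:  [C J object] + [K E C J G object]
  take E:  [C J object] + [E C J G object]
  take C:  [C J object] + [C J G object]
  take J:  [J object] + [J G object]
  take G:  [object] + [G object]
  take object:  [object] + [object]
MRO: D M H A F I K E C J G object
E sits at index 7.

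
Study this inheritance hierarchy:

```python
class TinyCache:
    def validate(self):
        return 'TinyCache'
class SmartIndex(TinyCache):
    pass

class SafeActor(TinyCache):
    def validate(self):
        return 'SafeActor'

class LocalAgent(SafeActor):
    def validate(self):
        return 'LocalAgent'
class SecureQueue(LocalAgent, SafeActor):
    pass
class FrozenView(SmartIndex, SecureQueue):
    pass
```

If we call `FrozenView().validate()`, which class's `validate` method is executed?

L[FrozenView] = FrozenView + merge(L[SmartIndex], L[SecureQueue], [SmartIndex SecureQueue])
  take SmartIndex:  [SmartIndex TinyCache object] + [SecureQueue LocalAgent SafeActor TinyCache object] + [SmartIndex SecureQueue]
  take SecureQueue:  [TinyCache object] + [SecureQueue LocalAgent SafeActor TinyCache object] + [SecureQueue]
  take LocalAgent:  [TinyCache object] + [LocalAgent SafeActor TinyCache object]
  take SafeActor:  [TinyCache object] + [SafeActor TinyCache object]
  take TinyCache:  [TinyCache object] + [TinyCache object]
  take object:  [object] + [object]
MRO: FrozenView SmartIndex SecureQueue LocalAgent SafeActor TinyCache object
validate is defined in: LocalAgent, SafeActor, TinyCache. First along the MRO is LocalAgent.

LocalAgent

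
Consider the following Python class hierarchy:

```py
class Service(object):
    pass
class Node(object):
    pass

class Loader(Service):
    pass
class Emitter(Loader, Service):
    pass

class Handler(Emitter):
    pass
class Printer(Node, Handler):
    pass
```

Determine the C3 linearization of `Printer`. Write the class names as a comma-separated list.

L[Printer] = Printer + merge(L[Node], L[Handler], [Node Handler])
  take Node:  [Node object] + [Handler Emitter Loader Service object] + [Node Handler]
  take Handler:  [object] + [Handler Emitter Loader Service object] + [Handler]
  take Emitter:  [object] + [Emitter Loader Service object]
  take Loader:  [object] + [Loader Service object]
  take Service:  [object] + [Service object]
  take object:  [object] + [object]

Printer, Node, Handler, Emitter, Loader, Service, object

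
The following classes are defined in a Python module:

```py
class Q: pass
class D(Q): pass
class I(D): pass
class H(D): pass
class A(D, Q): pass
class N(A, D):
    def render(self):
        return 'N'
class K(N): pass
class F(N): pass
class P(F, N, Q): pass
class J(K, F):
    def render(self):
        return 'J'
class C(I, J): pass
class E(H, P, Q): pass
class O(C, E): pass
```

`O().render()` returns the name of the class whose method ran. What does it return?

J

L[O] = O + merge(L[C], L[E], [C E])
  take C:  [C I J K F N A D Q object] + [E H P F N A D Q object] + [C E]
  take I:  [I J K F N A D Q object] + [E H P F N A D Q object] + [E]
  take J:  [J K F N A D Q object] + [E H P F N A D Q object] + [E]
  take K:  [K F N A D Q object] + [E H P F N A D Q object] + [E]
  take E:  [F N A D Q object] + [E H P F N A D Q object] + [E]
  take H:  [F N A D Q object] + [H P F N A D Q object]
  take P:  [F N A D Q object] + [P F N A D Q object]
  take F:  [F N A D Q object] + [F N A D Q object]
  take N:  [N A D Q object] + [N A D Q object]
  take A:  [A D Q object] + [A D Q object]
  take D:  [D Q object] + [D Q object]
  take Q:  [Q object] + [Q object]
  take object:  [object] + [object]
MRO: O C I J K E H P F N A D Q object
render is defined in: J, N. First along the MRO is J.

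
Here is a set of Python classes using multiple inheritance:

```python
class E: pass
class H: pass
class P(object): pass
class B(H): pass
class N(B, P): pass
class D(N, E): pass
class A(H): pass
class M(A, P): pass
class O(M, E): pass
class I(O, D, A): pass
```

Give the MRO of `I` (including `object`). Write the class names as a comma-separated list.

I, O, M, D, A, N, B, H, P, E, object

L[I] = I + merge(L[O], L[D], L[A], [O D A])
  take O:  [O M A H P E object] + [D N B H P E object] + [A H object] + [O D A]
  take M:  [M A H P E object] + [D N B H P E object] + [A H object] + [D A]
  take D:  [A H P E object] + [D N B H P E object] + [A H object] + [D A]
  take A:  [A H P E object] + [N B H P E object] + [A H object] + [A]
  take N:  [H P E object] + [N B H P E object] + [H object]
  take B:  [H P E object] + [B H P E object] + [H object]
  take H:  [H P E object] + [H P E object] + [H object]
  take P:  [P E object] + [P E object] + [object]
  take E:  [E object] + [E object] + [object]
  take object:  [object] + [object] + [object]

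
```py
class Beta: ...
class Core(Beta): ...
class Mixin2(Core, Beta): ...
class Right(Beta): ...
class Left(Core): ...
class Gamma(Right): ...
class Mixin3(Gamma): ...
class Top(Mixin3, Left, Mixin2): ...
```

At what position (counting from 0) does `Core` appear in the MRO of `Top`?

6

L[Top] = Top + merge(L[Mixin3], L[Left], L[Mixin2], [Mixin3 Left Mixin2])
  take Mixin3:  [Mixin3 Gamma Right Beta object] + [Left Core Beta object] + [Mixin2 Core Beta object] + [Mixin3 Left Mixin2]
  take Gamma:  [Gamma Right Beta object] + [Left Core Beta object] + [Mixin2 Core Beta object] + [Left Mixin2]
  take Right:  [Right Beta object] + [Left Core Beta object] + [Mixin2 Core Beta object] + [Left Mixin2]
  take Left:  [Beta object] + [Left Core Beta object] + [Mixin2 Core Beta object] + [Left Mixin2]
  take Mixin2:  [Beta object] + [Core Beta object] + [Mixin2 Core Beta object] + [Mixin2]
  take Core:  [Beta object] + [Core Beta object] + [Core Beta object]
  take Beta:  [Beta object] + [Beta object] + [Beta object]
  take object:  [object] + [object] + [object]
MRO: Top Mixin3 Gamma Right Left Mixin2 Core Beta object
Core sits at index 6.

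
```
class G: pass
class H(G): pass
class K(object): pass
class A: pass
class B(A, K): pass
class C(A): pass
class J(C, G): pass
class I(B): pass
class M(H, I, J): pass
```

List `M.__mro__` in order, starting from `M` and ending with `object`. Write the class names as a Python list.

L[M] = M + merge(L[H], L[I], L[J], [H I J])
  take H:  [H G object] + [I B A K object] + [J C A G object] + [H I J]
  take I:  [G object] + [I B A K object] + [J C A G object] + [I J]
  take B:  [G object] + [B A K object] + [J C A G object] + [J]
  take J:  [G object] + [A K object] + [J C A G object] + [J]
  take C:  [G object] + [A K object] + [C A G object]
  take A:  [G object] + [A K object] + [A G object]
  take G:  [G object] + [K object] + [G object]
  take K:  [object] + [K object] + [object]
  take object:  [object] + [object] + [object]

[M, H, I, B, J, C, A, G, K, object]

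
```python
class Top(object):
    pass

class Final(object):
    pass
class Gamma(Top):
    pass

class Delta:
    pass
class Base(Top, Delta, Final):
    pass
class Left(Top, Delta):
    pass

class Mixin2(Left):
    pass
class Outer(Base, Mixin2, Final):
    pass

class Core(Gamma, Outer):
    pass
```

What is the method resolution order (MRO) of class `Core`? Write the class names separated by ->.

Core -> Gamma -> Outer -> Base -> Mixin2 -> Left -> Top -> Delta -> Final -> object

L[Core] = Core + merge(L[Gamma], L[Outer], [Gamma Outer])
  take Gamma:  [Gamma Top object] + [Outer Base Mixin2 Left Top Delta Final object] + [Gamma Outer]
  take Outer:  [Top object] + [Outer Base Mixin2 Left Top Delta Final object] + [Outer]
  take Base:  [Top object] + [Base Mixin2 Left Top Delta Final object]
  take Mixin2:  [Top object] + [Mixin2 Left Top Delta Final object]
  take Left:  [Top object] + [Left Top Delta Final object]
  take Top:  [Top object] + [Top Delta Final object]
  take Delta:  [object] + [Delta Final object]
  take Final:  [object] + [Final object]
  take object:  [object] + [object]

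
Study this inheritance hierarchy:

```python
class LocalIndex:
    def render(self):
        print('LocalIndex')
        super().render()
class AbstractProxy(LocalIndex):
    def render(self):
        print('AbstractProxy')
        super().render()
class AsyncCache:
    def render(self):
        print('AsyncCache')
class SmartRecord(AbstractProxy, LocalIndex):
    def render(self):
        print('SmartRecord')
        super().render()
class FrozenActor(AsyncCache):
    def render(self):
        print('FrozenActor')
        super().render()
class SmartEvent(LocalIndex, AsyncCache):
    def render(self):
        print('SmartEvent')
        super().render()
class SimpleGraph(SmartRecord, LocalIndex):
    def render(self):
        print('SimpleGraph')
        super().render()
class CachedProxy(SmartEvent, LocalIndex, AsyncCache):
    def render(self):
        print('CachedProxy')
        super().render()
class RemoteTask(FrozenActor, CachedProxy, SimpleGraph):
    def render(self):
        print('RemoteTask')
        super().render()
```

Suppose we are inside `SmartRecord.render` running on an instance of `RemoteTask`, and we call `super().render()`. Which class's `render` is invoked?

L[RemoteTask] = RemoteTask + merge(L[FrozenActor], L[CachedProxy], L[SimpleGraph], [FrozenActor CachedProxy SimpleGraph])
  take FrozenActor:  [FrozenActor AsyncCache object] + [CachedProxy SmartEvent LocalIndex AsyncCache object] + [SimpleGraph SmartRecord AbstractProxy LocalIndex object] + [FrozenActor CachedProxy SimpleGraph]
  take CachedProxy:  [AsyncCache object] + [CachedProxy SmartEvent LocalIndex AsyncCache object] + [SimpleGraph SmartRecord AbstractProxy LocalIndex object] + [CachedProxy SimpleGraph]
  take SmartEvent:  [AsyncCache object] + [SmartEvent LocalIndex AsyncCache object] + [SimpleGraph SmartRecord AbstractProxy LocalIndex object] + [SimpleGraph]
  take SimpleGraph:  [AsyncCache object] + [LocalIndex AsyncCache object] + [SimpleGraph SmartRecord AbstractProxy LocalIndex object] + [SimpleGraph]
  take SmartRecord:  [AsyncCache object] + [LocalIndex AsyncCache object] + [SmartRecord AbstractProxy LocalIndex object]
  take AbstractProxy:  [AsyncCache object] + [LocalIndex AsyncCache object] + [AbstractProxy LocalIndex object]
  take LocalIndex:  [AsyncCache object] + [LocalIndex AsyncCache object] + [LocalIndex object]
  take AsyncCache:  [AsyncCache object] + [AsyncCache object] + [object]
  take object:  [object] + [object] + [object]
MRO: RemoteTask FrozenActor CachedProxy SmartEvent SimpleGraph SmartRecord AbstractProxy LocalIndex AsyncCache object
super() in SmartRecord.render on a RemoteTask instance goes to the class after SmartRecord in RemoteTask's MRO: AbstractProxy.

AbstractProxy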